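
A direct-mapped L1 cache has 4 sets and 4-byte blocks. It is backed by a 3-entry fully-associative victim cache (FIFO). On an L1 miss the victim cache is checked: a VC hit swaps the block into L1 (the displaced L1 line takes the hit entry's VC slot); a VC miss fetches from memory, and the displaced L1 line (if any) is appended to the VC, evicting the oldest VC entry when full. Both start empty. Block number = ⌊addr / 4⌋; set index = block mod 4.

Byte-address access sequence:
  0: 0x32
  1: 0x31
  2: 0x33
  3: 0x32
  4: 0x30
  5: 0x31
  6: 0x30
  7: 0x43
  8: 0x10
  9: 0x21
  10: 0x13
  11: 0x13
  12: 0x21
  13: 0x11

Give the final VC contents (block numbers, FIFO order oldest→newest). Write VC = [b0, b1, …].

0: 0x32 (blk 12, set 0) → MISS  vc=[]
1: 0x31 (blk 12, set 0) → L1-HIT  vc=[]
2: 0x33 (blk 12, set 0) → L1-HIT  vc=[]
3: 0x32 (blk 12, set 0) → L1-HIT  vc=[]
4: 0x30 (blk 12, set 0) → L1-HIT  vc=[]
5: 0x31 (blk 12, set 0) → L1-HIT  vc=[]
6: 0x30 (blk 12, set 0) → L1-HIT  vc=[]
7: 0x43 (blk 16, set 0) → MISS  vc=[12]
8: 0x10 (blk 4, set 0) → MISS  vc=[12, 16]
9: 0x21 (blk 8, set 0) → MISS  vc=[12, 16, 4]
10: 0x13 (blk 4, set 0) → VC-HIT  vc=[12, 16, 8]
11: 0x13 (blk 4, set 0) → L1-HIT  vc=[12, 16, 8]
12: 0x21 (blk 8, set 0) → VC-HIT  vc=[12, 16, 4]
13: 0x11 (blk 4, set 0) → VC-HIT  vc=[12, 16, 8]

VC = [12, 16, 8]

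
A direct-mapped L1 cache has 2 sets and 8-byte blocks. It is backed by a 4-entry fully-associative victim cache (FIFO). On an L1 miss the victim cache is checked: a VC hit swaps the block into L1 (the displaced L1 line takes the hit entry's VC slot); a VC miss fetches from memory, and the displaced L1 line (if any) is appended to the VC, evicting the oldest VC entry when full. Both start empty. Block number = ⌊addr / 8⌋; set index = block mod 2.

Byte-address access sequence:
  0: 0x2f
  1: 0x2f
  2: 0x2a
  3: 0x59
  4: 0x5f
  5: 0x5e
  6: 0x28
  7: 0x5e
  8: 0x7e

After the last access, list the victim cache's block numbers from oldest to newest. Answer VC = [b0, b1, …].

0: 0x2f (blk 5, set 1) → MISS  vc=[]
1: 0x2f (blk 5, set 1) → L1-HIT  vc=[]
2: 0x2a (blk 5, set 1) → L1-HIT  vc=[]
3: 0x59 (blk 11, set 1) → MISS  vc=[5]
4: 0x5f (blk 11, set 1) → L1-HIT  vc=[5]
5: 0x5e (blk 11, set 1) → L1-HIT  vc=[5]
6: 0x28 (blk 5, set 1) → VC-HIT  vc=[11]
7: 0x5e (blk 11, set 1) → VC-HIT  vc=[5]
8: 0x7e (blk 15, set 1) → MISS  vc=[5, 11]

VC = [5, 11]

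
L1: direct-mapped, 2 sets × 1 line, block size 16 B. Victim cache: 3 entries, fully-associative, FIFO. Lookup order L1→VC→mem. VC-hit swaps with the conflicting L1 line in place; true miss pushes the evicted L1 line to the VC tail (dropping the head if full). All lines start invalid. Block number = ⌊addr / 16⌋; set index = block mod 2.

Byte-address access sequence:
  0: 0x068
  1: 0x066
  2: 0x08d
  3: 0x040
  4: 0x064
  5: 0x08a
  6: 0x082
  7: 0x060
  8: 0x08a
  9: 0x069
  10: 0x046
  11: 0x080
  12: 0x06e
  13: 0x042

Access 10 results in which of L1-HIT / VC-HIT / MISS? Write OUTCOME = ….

  [0] addr=0x68 blk=6 s=0: MISS | VC []
  [1] addr=0x66 blk=6 s=0: L1-HIT | VC []
  [2] addr=0x8d blk=8 s=0: MISS | VC [6]
  [3] addr=0x40 blk=4 s=0: MISS | VC [6, 8]
  [4] addr=0x64 blk=6 s=0: VC-HIT | VC [4, 8]
  [5] addr=0x8a blk=8 s=0: VC-HIT | VC [4, 6]
  [6] addr=0x82 blk=8 s=0: L1-HIT | VC [4, 6]
  [7] addr=0x60 blk=6 s=0: VC-HIT | VC [4, 8]
  [8] addr=0x8a blk=8 s=0: VC-HIT | VC [4, 6]
  [9] addr=0x69 blk=6 s=0: VC-HIT | VC [4, 8]
  [10] addr=0x46 blk=4 s=0: VC-HIT | VC [6, 8]
  [11] addr=0x80 blk=8 s=0: VC-HIT | VC [6, 4]
  [12] addr=0x6e blk=6 s=0: VC-HIT | VC [8, 4]
  [13] addr=0x42 blk=4 s=0: VC-HIT | VC [8, 6]

OUTCOME = VC-HIT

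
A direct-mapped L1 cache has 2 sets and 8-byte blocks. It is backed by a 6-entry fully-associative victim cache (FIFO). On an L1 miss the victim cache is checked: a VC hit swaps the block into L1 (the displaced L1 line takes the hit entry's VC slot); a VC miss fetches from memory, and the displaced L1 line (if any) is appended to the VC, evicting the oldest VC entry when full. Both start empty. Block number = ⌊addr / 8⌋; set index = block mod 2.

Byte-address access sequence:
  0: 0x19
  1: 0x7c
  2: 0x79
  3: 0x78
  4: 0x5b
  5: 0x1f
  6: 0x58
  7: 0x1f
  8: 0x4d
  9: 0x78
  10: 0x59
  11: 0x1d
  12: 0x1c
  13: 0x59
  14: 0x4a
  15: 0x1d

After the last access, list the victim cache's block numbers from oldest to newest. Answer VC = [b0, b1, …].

VC = [15, 11, 9]

#0 0x19→b3/s1 MISS; vc=[]
#1 0x7c→b15/s1 MISS; vc=[3]
#2 0x79→b15/s1 L1-HIT; vc=[3]
#3 0x78→b15/s1 L1-HIT; vc=[3]
#4 0x5b→b11/s1 MISS; vc=[3,15]
#5 0x1f→b3/s1 VC-HIT; vc=[11,15]
#6 0x58→b11/s1 VC-HIT; vc=[3,15]
#7 0x1f→b3/s1 VC-HIT; vc=[11,15]
#8 0x4d→b9/s1 MISS; vc=[11,15,3]
#9 0x78→b15/s1 VC-HIT; vc=[11,9,3]
#10 0x59→b11/s1 VC-HIT; vc=[15,9,3]
#11 0x1d→b3/s1 VC-HIT; vc=[15,9,11]
#12 0x1c→b3/s1 L1-HIT; vc=[15,9,11]
#13 0x59→b11/s1 VC-HIT; vc=[15,9,3]
#14 0x4a→b9/s1 VC-HIT; vc=[15,11,3]
#15 0x1d→b3/s1 VC-HIT; vc=[15,11,9]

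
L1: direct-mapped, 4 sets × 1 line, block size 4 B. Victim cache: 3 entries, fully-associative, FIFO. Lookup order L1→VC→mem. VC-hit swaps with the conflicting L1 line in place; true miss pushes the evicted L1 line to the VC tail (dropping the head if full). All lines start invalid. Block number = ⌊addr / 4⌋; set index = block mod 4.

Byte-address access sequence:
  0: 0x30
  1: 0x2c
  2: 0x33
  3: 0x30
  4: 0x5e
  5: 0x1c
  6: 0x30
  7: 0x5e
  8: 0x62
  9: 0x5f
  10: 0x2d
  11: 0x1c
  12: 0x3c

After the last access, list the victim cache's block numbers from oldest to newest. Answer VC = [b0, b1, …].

VC = [11, 12, 7]

  [0] addr=0x30 blk=12 s=0: MISS | VC []
  [1] addr=0x2c blk=11 s=3: MISS | VC []
  [2] addr=0x33 blk=12 s=0: L1-HIT | VC []
  [3] addr=0x30 blk=12 s=0: L1-HIT | VC []
  [4] addr=0x5e blk=23 s=3: MISS | VC [11]
  [5] addr=0x1c blk=7 s=3: MISS | VC [11, 23]
  [6] addr=0x30 blk=12 s=0: L1-HIT | VC [11, 23]
  [7] addr=0x5e blk=23 s=3: VC-HIT | VC [11, 7]
  [8] addr=0x62 blk=24 s=0: MISS | VC [11, 7, 12]
  [9] addr=0x5f blk=23 s=3: L1-HIT | VC [11, 7, 12]
  [10] addr=0x2d blk=11 s=3: VC-HIT | VC [23, 7, 12]
  [11] addr=0x1c blk=7 s=3: VC-HIT | VC [23, 11, 12]
  [12] addr=0x3c blk=15 s=3: MISS | VC [11, 12, 7]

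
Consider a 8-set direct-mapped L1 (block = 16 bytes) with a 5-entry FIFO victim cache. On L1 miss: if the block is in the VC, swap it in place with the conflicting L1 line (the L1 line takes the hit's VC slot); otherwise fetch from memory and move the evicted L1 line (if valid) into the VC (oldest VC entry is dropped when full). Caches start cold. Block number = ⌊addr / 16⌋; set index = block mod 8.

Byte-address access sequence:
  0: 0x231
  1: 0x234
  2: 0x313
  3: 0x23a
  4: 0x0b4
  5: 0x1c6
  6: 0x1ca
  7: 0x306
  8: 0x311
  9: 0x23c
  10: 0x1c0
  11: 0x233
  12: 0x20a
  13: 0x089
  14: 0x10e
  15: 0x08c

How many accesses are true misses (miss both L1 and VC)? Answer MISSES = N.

  [0] addr=0x231 blk=35 s=3: MISS | VC []
  [1] addr=0x234 blk=35 s=3: L1-HIT | VC []
  [2] addr=0x313 blk=49 s=1: MISS | VC []
  [3] addr=0x23a blk=35 s=3: L1-HIT | VC []
  [4] addr=0xb4 blk=11 s=3: MISS | VC [35]
  [5] addr=0x1c6 blk=28 s=4: MISS | VC [35]
  [6] addr=0x1ca blk=28 s=4: L1-HIT | VC [35]
  [7] addr=0x306 blk=48 s=0: MISS | VC [35]
  [8] addr=0x311 blk=49 s=1: L1-HIT | VC [35]
  [9] addr=0x23c blk=35 s=3: VC-HIT | VC [11]
  [10] addr=0x1c0 blk=28 s=4: L1-HIT | VC [11]
  [11] addr=0x233 blk=35 s=3: L1-HIT | VC [11]
  [12] addr=0x20a blk=32 s=0: MISS | VC [11, 48]
  [13] addr=0x89 blk=8 s=0: MISS | VC [11, 48, 32]
  [14] addr=0x10e blk=16 s=0: MISS | VC [11, 48, 32, 8]
  [15] addr=0x8c blk=8 s=0: VC-HIT | VC [11, 48, 32, 16]

MISSES = 8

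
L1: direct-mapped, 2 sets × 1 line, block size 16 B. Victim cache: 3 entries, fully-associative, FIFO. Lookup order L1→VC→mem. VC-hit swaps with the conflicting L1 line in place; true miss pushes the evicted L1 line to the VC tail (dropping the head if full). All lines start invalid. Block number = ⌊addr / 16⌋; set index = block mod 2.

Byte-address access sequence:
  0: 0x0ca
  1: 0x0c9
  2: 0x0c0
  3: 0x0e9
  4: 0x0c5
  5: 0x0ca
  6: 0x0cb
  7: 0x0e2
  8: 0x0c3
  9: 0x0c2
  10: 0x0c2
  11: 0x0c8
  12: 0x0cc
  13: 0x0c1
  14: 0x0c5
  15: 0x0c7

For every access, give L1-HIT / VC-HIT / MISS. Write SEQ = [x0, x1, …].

SEQ = [MISS, L1-HIT, L1-HIT, MISS, VC-HIT, L1-HIT, L1-HIT, VC-HIT, VC-HIT, L1-HIT, L1-HIT, L1-HIT, L1-HIT, L1-HIT, L1-HIT, L1-HIT]

0: 0xca (blk 12, set 0) → MISS  vc=[]
1: 0xc9 (blk 12, set 0) → L1-HIT  vc=[]
2: 0xc0 (blk 12, set 0) → L1-HIT  vc=[]
3: 0xe9 (blk 14, set 0) → MISS  vc=[12]
4: 0xc5 (blk 12, set 0) → VC-HIT  vc=[14]
5: 0xca (blk 12, set 0) → L1-HIT  vc=[14]
6: 0xcb (blk 12, set 0) → L1-HIT  vc=[14]
7: 0xe2 (blk 14, set 0) → VC-HIT  vc=[12]
8: 0xc3 (blk 12, set 0) → VC-HIT  vc=[14]
9: 0xc2 (blk 12, set 0) → L1-HIT  vc=[14]
10: 0xc2 (blk 12, set 0) → L1-HIT  vc=[14]
11: 0xc8 (blk 12, set 0) → L1-HIT  vc=[14]
12: 0xcc (blk 12, set 0) → L1-HIT  vc=[14]
13: 0xc1 (blk 12, set 0) → L1-HIT  vc=[14]
14: 0xc5 (blk 12, set 0) → L1-HIT  vc=[14]
15: 0xc7 (blk 12, set 0) → L1-HIT  vc=[14]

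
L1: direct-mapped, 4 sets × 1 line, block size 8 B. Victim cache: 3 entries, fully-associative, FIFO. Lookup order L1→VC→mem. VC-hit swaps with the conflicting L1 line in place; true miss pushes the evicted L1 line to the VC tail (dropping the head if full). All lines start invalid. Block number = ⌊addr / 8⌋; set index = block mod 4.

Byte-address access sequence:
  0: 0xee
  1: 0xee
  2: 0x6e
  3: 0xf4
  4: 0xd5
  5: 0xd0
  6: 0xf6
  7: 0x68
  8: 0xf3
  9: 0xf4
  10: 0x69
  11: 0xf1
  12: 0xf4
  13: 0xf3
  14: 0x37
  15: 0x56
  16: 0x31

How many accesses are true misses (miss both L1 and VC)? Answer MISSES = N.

MISSES = 6

#0 0xee→b29/s1 MISS; vc=[]
#1 0xee→b29/s1 L1-HIT; vc=[]
#2 0x6e→b13/s1 MISS; vc=[29]
#3 0xf4→b30/s2 MISS; vc=[29]
#4 0xd5→b26/s2 MISS; vc=[29,30]
#5 0xd0→b26/s2 L1-HIT; vc=[29,30]
#6 0xf6→b30/s2 VC-HIT; vc=[29,26]
#7 0x68→b13/s1 L1-HIT; vc=[29,26]
#8 0xf3→b30/s2 L1-HIT; vc=[29,26]
#9 0xf4→b30/s2 L1-HIT; vc=[29,26]
#10 0x69→b13/s1 L1-HIT; vc=[29,26]
#11 0xf1→b30/s2 L1-HIT; vc=[29,26]
#12 0xf4→b30/s2 L1-HIT; vc=[29,26]
#13 0xf3→b30/s2 L1-HIT; vc=[29,26]
#14 0x37→b6/s2 MISS; vc=[29,26,30]
#15 0x56→b10/s2 MISS; vc=[26,30,6]
#16 0x31→b6/s2 VC-HIT; vc=[26,30,10]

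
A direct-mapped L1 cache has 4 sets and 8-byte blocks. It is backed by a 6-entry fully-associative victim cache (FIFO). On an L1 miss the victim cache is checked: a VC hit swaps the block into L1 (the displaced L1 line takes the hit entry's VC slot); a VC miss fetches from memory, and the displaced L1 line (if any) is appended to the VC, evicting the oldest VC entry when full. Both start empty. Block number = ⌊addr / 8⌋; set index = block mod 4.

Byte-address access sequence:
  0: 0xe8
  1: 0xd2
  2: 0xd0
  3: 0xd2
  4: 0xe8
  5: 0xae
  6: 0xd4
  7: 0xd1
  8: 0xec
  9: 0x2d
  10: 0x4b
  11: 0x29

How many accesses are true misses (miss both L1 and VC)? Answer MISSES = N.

  [0] addr=0xe8 blk=29 s=1: MISS | VC []
  [1] addr=0xd2 blk=26 s=2: MISS | VC []
  [2] addr=0xd0 blk=26 s=2: L1-HIT | VC []
  [3] addr=0xd2 blk=26 s=2: L1-HIT | VC []
  [4] addr=0xe8 blk=29 s=1: L1-HIT | VC []
  [5] addr=0xae blk=21 s=1: MISS | VC [29]
  [6] addr=0xd4 blk=26 s=2: L1-HIT | VC [29]
  [7] addr=0xd1 blk=26 s=2: L1-HIT | VC [29]
  [8] addr=0xec blk=29 s=1: VC-HIT | VC [21]
  [9] addr=0x2d blk=5 s=1: MISS | VC [21, 29]
  [10] addr=0x4b blk=9 s=1: MISS | VC [21, 29, 5]
  [11] addr=0x29 blk=5 s=1: VC-HIT | VC [21, 29, 9]

MISSES = 5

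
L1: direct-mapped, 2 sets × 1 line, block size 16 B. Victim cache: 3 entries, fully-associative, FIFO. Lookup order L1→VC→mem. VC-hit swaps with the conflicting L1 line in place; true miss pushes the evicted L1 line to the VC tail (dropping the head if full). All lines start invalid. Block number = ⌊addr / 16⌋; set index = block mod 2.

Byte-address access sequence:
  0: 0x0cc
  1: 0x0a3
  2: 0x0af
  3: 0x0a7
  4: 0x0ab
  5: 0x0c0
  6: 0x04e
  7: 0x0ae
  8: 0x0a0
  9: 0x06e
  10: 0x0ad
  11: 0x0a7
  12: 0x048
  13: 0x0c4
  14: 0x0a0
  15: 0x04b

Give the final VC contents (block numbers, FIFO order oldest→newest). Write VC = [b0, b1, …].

#0 0xcc→b12/s0 MISS; vc=[]
#1 0xa3→b10/s0 MISS; vc=[12]
#2 0xaf→b10/s0 L1-HIT; vc=[12]
#3 0xa7→b10/s0 L1-HIT; vc=[12]
#4 0xab→b10/s0 L1-HIT; vc=[12]
#5 0xc0→b12/s0 VC-HIT; vc=[10]
#6 0x4e→b4/s0 MISS; vc=[10,12]
#7 0xae→b10/s0 VC-HIT; vc=[4,12]
#8 0xa0→b10/s0 L1-HIT; vc=[4,12]
#9 0x6e→b6/s0 MISS; vc=[4,12,10]
#10 0xad→b10/s0 VC-HIT; vc=[4,12,6]
#11 0xa7→b10/s0 L1-HIT; vc=[4,12,6]
#12 0x48→b4/s0 VC-HIT; vc=[10,12,6]
#13 0xc4→b12/s0 VC-HIT; vc=[10,4,6]
#14 0xa0→b10/s0 VC-HIT; vc=[12,4,6]
#15 0x4b→b4/s0 VC-HIT; vc=[12,10,6]

VC = [12, 10, 6]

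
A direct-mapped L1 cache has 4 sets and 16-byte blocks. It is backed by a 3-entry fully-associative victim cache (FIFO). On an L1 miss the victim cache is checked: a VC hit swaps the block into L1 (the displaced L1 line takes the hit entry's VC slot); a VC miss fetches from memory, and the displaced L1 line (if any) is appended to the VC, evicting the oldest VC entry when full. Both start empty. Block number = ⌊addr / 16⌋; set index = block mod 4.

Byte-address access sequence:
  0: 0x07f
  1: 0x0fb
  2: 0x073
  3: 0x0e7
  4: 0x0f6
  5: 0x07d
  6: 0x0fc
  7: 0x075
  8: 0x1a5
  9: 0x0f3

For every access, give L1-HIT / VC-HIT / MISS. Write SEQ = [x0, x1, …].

  [0] addr=0x7f blk=7 s=3: MISS | VC []
  [1] addr=0xfb blk=15 s=3: MISS | VC [7]
  [2] addr=0x73 blk=7 s=3: VC-HIT | VC [15]
  [3] addr=0xe7 blk=14 s=2: MISS | VC [15]
  [4] addr=0xf6 blk=15 s=3: VC-HIT | VC [7]
  [5] addr=0x7d blk=7 s=3: VC-HIT | VC [15]
  [6] addr=0xfc blk=15 s=3: VC-HIT | VC [7]
  [7] addr=0x75 blk=7 s=3: VC-HIT | VC [15]
  [8] addr=0x1a5 blk=26 s=2: MISS | VC [15, 14]
  [9] addr=0xf3 blk=15 s=3: VC-HIT | VC [7, 14]

SEQ = [MISS, MISS, VC-HIT, MISS, VC-HIT, VC-HIT, VC-HIT, VC-HIT, MISS, VC-HIT]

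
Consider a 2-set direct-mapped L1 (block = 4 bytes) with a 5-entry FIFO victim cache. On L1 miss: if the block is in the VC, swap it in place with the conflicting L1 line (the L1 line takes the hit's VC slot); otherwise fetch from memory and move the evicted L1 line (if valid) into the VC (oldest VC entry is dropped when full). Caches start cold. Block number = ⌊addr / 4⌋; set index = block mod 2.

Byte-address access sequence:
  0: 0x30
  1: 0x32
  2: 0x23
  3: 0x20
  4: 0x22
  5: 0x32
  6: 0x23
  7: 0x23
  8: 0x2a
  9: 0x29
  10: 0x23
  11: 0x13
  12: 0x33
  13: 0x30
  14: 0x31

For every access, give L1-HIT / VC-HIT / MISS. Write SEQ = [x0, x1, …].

0: 0x30 (blk 12, set 0) → MISS  vc=[]
1: 0x32 (blk 12, set 0) → L1-HIT  vc=[]
2: 0x23 (blk 8, set 0) → MISS  vc=[12]
3: 0x20 (blk 8, set 0) → L1-HIT  vc=[12]
4: 0x22 (blk 8, set 0) → L1-HIT  vc=[12]
5: 0x32 (blk 12, set 0) → VC-HIT  vc=[8]
6: 0x23 (blk 8, set 0) → VC-HIT  vc=[12]
7: 0x23 (blk 8, set 0) → L1-HIT  vc=[12]
8: 0x2a (blk 10, set 0) → MISS  vc=[12, 8]
9: 0x29 (blk 10, set 0) → L1-HIT  vc=[12, 8]
10: 0x23 (blk 8, set 0) → VC-HIT  vc=[12, 10]
11: 0x13 (blk 4, set 0) → MISS  vc=[12, 10, 8]
12: 0x33 (blk 12, set 0) → VC-HIT  vc=[4, 10, 8]
13: 0x30 (blk 12, set 0) → L1-HIT  vc=[4, 10, 8]
14: 0x31 (blk 12, set 0) → L1-HIT  vc=[4, 10, 8]

SEQ = [MISS, L1-HIT, MISS, L1-HIT, L1-HIT, VC-HIT, VC-HIT, L1-HIT, MISS, L1-HIT, VC-HIT, MISS, VC-HIT, L1-HIT, L1-HIT]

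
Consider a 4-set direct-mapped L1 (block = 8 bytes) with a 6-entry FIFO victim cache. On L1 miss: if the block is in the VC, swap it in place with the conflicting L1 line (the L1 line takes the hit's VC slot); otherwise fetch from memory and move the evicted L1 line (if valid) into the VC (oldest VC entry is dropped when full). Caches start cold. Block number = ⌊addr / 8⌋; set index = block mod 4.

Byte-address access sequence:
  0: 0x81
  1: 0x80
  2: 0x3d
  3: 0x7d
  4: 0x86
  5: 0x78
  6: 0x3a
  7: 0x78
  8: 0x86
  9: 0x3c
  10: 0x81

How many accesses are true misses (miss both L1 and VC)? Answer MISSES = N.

0: 0x81 (blk 16, set 0) → MISS  vc=[]
1: 0x80 (blk 16, set 0) → L1-HIT  vc=[]
2: 0x3d (blk 7, set 3) → MISS  vc=[]
3: 0x7d (blk 15, set 3) → MISS  vc=[7]
4: 0x86 (blk 16, set 0) → L1-HIT  vc=[7]
5: 0x78 (blk 15, set 3) → L1-HIT  vc=[7]
6: 0x3a (blk 7, set 3) → VC-HIT  vc=[15]
7: 0x78 (blk 15, set 3) → VC-HIT  vc=[7]
8: 0x86 (blk 16, set 0) → L1-HIT  vc=[7]
9: 0x3c (blk 7, set 3) → VC-HIT  vc=[15]
10: 0x81 (blk 16, set 0) → L1-HIT  vc=[15]

MISSES = 3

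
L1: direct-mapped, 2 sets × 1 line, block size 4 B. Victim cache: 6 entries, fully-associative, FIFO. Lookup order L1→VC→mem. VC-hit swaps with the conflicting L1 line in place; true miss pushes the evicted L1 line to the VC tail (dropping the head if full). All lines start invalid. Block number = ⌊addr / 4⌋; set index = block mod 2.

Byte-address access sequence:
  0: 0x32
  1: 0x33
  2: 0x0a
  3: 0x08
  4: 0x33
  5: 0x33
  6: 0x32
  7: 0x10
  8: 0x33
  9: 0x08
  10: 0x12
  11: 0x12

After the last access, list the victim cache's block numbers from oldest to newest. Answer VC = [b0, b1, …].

VC = [12, 2]

0: 0x32 (blk 12, set 0) → MISS  vc=[]
1: 0x33 (blk 12, set 0) → L1-HIT  vc=[]
2: 0xa (blk 2, set 0) → MISS  vc=[12]
3: 0x8 (blk 2, set 0) → L1-HIT  vc=[12]
4: 0x33 (blk 12, set 0) → VC-HIT  vc=[2]
5: 0x33 (blk 12, set 0) → L1-HIT  vc=[2]
6: 0x32 (blk 12, set 0) → L1-HIT  vc=[2]
7: 0x10 (blk 4, set 0) → MISS  vc=[2, 12]
8: 0x33 (blk 12, set 0) → VC-HIT  vc=[2, 4]
9: 0x8 (blk 2, set 0) → VC-HIT  vc=[12, 4]
10: 0x12 (blk 4, set 0) → VC-HIT  vc=[12, 2]
11: 0x12 (blk 4, set 0) → L1-HIT  vc=[12, 2]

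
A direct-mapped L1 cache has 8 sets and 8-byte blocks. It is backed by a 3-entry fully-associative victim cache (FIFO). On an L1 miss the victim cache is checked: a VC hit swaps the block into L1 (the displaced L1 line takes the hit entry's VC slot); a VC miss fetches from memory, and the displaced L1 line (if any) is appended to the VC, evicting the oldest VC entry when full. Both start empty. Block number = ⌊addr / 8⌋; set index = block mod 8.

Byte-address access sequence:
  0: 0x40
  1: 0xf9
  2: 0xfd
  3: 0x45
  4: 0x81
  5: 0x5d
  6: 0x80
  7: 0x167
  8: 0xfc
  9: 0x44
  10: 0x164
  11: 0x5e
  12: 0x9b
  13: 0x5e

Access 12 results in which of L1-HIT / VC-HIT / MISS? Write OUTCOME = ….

0: 0x40 (blk 8, set 0) → MISS  vc=[]
1: 0xf9 (blk 31, set 7) → MISS  vc=[]
2: 0xfd (blk 31, set 7) → L1-HIT  vc=[]
3: 0x45 (blk 8, set 0) → L1-HIT  vc=[]
4: 0x81 (blk 16, set 0) → MISS  vc=[8]
5: 0x5d (blk 11, set 3) → MISS  vc=[8]
6: 0x80 (blk 16, set 0) → L1-HIT  vc=[8]
7: 0x167 (blk 44, set 4) → MISS  vc=[8]
8: 0xfc (blk 31, set 7) → L1-HIT  vc=[8]
9: 0x44 (blk 8, set 0) → VC-HIT  vc=[16]
10: 0x164 (blk 44, set 4) → L1-HIT  vc=[16]
11: 0x5e (blk 11, set 3) → L1-HIT  vc=[16]
12: 0x9b (blk 19, set 3) → MISS  vc=[16, 11]
13: 0x5e (blk 11, set 3) → VC-HIT  vc=[16, 19]

OUTCOME = MISS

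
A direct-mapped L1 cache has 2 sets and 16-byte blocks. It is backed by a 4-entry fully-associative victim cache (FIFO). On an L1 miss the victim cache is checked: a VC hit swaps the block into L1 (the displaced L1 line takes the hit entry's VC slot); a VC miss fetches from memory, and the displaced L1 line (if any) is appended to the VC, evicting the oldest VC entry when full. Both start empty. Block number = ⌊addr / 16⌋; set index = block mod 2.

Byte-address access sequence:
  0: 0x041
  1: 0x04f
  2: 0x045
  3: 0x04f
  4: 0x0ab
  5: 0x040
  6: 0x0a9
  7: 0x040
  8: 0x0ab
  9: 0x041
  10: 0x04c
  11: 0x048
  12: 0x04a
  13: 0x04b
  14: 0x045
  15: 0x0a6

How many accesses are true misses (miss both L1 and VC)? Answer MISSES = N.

#0 0x41→b4/s0 MISS; vc=[]
#1 0x4f→b4/s0 L1-HIT; vc=[]
#2 0x45→b4/s0 L1-HIT; vc=[]
#3 0x4f→b4/s0 L1-HIT; vc=[]
#4 0xab→b10/s0 MISS; vc=[4]
#5 0x40→b4/s0 VC-HIT; vc=[10]
#6 0xa9→b10/s0 VC-HIT; vc=[4]
#7 0x40→b4/s0 VC-HIT; vc=[10]
#8 0xab→b10/s0 VC-HIT; vc=[4]
#9 0x41→b4/s0 VC-HIT; vc=[10]
#10 0x4c→b4/s0 L1-HIT; vc=[10]
#11 0x48→b4/s0 L1-HIT; vc=[10]
#12 0x4a→b4/s0 L1-HIT; vc=[10]
#13 0x4b→b4/s0 L1-HIT; vc=[10]
#14 0x45→b4/s0 L1-HIT; vc=[10]
#15 0xa6→b10/s0 VC-HIT; vc=[4]

MISSES = 2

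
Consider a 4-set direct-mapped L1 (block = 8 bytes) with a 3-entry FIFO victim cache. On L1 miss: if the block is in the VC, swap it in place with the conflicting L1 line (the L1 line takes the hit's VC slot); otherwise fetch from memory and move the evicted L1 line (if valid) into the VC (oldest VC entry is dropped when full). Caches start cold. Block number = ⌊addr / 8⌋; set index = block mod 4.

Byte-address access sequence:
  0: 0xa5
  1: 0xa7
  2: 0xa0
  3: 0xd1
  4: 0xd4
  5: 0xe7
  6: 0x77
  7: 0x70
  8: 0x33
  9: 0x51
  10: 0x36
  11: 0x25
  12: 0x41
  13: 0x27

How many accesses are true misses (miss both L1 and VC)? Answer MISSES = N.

0: 0xa5 (blk 20, set 0) → MISS  vc=[]
1: 0xa7 (blk 20, set 0) → L1-HIT  vc=[]
2: 0xa0 (blk 20, set 0) → L1-HIT  vc=[]
3: 0xd1 (blk 26, set 2) → MISS  vc=[]
4: 0xd4 (blk 26, set 2) → L1-HIT  vc=[]
5: 0xe7 (blk 28, set 0) → MISS  vc=[20]
6: 0x77 (blk 14, set 2) → MISS  vc=[20, 26]
7: 0x70 (blk 14, set 2) → L1-HIT  vc=[20, 26]
8: 0x33 (blk 6, set 2) → MISS  vc=[20, 26, 14]
9: 0x51 (blk 10, set 2) → MISS  vc=[26, 14, 6]
10: 0x36 (blk 6, set 2) → VC-HIT  vc=[26, 14, 10]
11: 0x25 (blk 4, set 0) → MISS  vc=[14, 10, 28]
12: 0x41 (blk 8, set 0) → MISS  vc=[10, 28, 4]
13: 0x27 (blk 4, set 0) → VC-HIT  vc=[10, 28, 8]

MISSES = 8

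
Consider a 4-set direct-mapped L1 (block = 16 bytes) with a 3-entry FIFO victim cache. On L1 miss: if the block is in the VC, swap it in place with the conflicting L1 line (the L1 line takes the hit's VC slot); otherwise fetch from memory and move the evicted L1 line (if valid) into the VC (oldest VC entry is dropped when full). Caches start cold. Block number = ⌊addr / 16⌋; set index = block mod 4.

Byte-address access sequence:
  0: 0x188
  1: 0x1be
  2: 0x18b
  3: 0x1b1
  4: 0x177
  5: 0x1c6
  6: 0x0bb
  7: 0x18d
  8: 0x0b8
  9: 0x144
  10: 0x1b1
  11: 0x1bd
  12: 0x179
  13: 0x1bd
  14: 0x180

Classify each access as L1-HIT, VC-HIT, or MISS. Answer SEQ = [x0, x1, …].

SEQ = [MISS, MISS, L1-HIT, L1-HIT, MISS, MISS, MISS, VC-HIT, L1-HIT, MISS, MISS, L1-HIT, VC-HIT, VC-HIT, VC-HIT]

  [0] addr=0x188 blk=24 s=0: MISS | VC []
  [1] addr=0x1be blk=27 s=3: MISS | VC []
  [2] addr=0x18b blk=24 s=0: L1-HIT | VC []
  [3] addr=0x1b1 blk=27 s=3: L1-HIT | VC []
  [4] addr=0x177 blk=23 s=3: MISS | VC [27]
  [5] addr=0x1c6 blk=28 s=0: MISS | VC [27, 24]
  [6] addr=0xbb blk=11 s=3: MISS | VC [27, 24, 23]
  [7] addr=0x18d blk=24 s=0: VC-HIT | VC [27, 28, 23]
  [8] addr=0xb8 blk=11 s=3: L1-HIT | VC [27, 28, 23]
  [9] addr=0x144 blk=20 s=0: MISS | VC [28, 23, 24]
  [10] addr=0x1b1 blk=27 s=3: MISS | VC [23, 24, 11]
  [11] addr=0x1bd blk=27 s=3: L1-HIT | VC [23, 24, 11]
  [12] addr=0x179 blk=23 s=3: VC-HIT | VC [27, 24, 11]
  [13] addr=0x1bd blk=27 s=3: VC-HIT | VC [23, 24, 11]
  [14] addr=0x180 blk=24 s=0: VC-HIT | VC [23, 20, 11]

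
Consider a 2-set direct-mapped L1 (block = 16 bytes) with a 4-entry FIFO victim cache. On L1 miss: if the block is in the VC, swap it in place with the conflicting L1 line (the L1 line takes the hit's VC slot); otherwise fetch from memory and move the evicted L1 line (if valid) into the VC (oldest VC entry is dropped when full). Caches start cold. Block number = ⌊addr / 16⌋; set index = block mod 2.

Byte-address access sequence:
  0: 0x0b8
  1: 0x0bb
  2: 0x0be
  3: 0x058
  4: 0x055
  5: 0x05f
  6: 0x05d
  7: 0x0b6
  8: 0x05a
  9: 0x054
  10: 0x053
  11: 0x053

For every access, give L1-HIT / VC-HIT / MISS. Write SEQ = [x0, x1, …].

0: 0xb8 (blk 11, set 1) → MISS  vc=[]
1: 0xbb (blk 11, set 1) → L1-HIT  vc=[]
2: 0xbe (blk 11, set 1) → L1-HIT  vc=[]
3: 0x58 (blk 5, set 1) → MISS  vc=[11]
4: 0x55 (blk 5, set 1) → L1-HIT  vc=[11]
5: 0x5f (blk 5, set 1) → L1-HIT  vc=[11]
6: 0x5d (blk 5, set 1) → L1-HIT  vc=[11]
7: 0xb6 (blk 11, set 1) → VC-HIT  vc=[5]
8: 0x5a (blk 5, set 1) → VC-HIT  vc=[11]
9: 0x54 (blk 5, set 1) → L1-HIT  vc=[11]
10: 0x53 (blk 5, set 1) → L1-HIT  vc=[11]
11: 0x53 (blk 5, set 1) → L1-HIT  vc=[11]

SEQ = [MISS, L1-HIT, L1-HIT, MISS, L1-HIT, L1-HIT, L1-HIT, VC-HIT, VC-HIT, L1-HIT, L1-HIT, L1-HIT]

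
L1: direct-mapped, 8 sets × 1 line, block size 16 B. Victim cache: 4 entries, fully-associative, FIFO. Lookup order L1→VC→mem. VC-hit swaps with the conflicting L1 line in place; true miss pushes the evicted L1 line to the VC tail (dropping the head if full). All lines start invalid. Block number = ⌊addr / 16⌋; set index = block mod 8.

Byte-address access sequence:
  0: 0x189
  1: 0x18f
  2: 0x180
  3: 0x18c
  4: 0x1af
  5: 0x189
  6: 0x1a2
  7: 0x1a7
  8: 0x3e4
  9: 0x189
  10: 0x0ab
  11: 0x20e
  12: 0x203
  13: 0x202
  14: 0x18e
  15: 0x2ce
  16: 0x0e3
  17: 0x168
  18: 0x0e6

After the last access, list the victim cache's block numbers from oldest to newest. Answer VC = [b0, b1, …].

VC = [26, 32, 62, 22]

0: 0x189 (blk 24, set 0) → MISS  vc=[]
1: 0x18f (blk 24, set 0) → L1-HIT  vc=[]
2: 0x180 (blk 24, set 0) → L1-HIT  vc=[]
3: 0x18c (blk 24, set 0) → L1-HIT  vc=[]
4: 0x1af (blk 26, set 2) → MISS  vc=[]
5: 0x189 (blk 24, set 0) → L1-HIT  vc=[]
6: 0x1a2 (blk 26, set 2) → L1-HIT  vc=[]
7: 0x1a7 (blk 26, set 2) → L1-HIT  vc=[]
8: 0x3e4 (blk 62, set 6) → MISS  vc=[]
9: 0x189 (blk 24, set 0) → L1-HIT  vc=[]
10: 0xab (blk 10, set 2) → MISS  vc=[26]
11: 0x20e (blk 32, set 0) → MISS  vc=[26, 24]
12: 0x203 (blk 32, set 0) → L1-HIT  vc=[26, 24]
13: 0x202 (blk 32, set 0) → L1-HIT  vc=[26, 24]
14: 0x18e (blk 24, set 0) → VC-HIT  vc=[26, 32]
15: 0x2ce (blk 44, set 4) → MISS  vc=[26, 32]
16: 0xe3 (blk 14, set 6) → MISS  vc=[26, 32, 62]
17: 0x168 (blk 22, set 6) → MISS  vc=[26, 32, 62, 14]
18: 0xe6 (blk 14, set 6) → VC-HIT  vc=[26, 32, 62, 22]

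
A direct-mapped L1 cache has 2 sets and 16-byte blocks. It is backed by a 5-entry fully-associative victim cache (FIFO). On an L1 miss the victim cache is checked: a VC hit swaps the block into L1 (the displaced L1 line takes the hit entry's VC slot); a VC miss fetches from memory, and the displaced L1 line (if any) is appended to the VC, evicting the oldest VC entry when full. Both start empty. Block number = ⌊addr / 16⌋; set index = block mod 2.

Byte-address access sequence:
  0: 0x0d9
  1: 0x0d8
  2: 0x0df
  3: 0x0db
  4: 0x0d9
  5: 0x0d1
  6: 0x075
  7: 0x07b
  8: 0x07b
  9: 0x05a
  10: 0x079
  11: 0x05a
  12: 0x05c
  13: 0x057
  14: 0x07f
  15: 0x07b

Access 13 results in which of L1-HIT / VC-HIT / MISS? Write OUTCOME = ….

0: 0xd9 (blk 13, set 1) → MISS  vc=[]
1: 0xd8 (blk 13, set 1) → L1-HIT  vc=[]
2: 0xdf (blk 13, set 1) → L1-HIT  vc=[]
3: 0xdb (blk 13, set 1) → L1-HIT  vc=[]
4: 0xd9 (blk 13, set 1) → L1-HIT  vc=[]
5: 0xd1 (blk 13, set 1) → L1-HIT  vc=[]
6: 0x75 (blk 7, set 1) → MISS  vc=[13]
7: 0x7b (blk 7, set 1) → L1-HIT  vc=[13]
8: 0x7b (blk 7, set 1) → L1-HIT  vc=[13]
9: 0x5a (blk 5, set 1) → MISS  vc=[13, 7]
10: 0x79 (blk 7, set 1) → VC-HIT  vc=[13, 5]
11: 0x5a (blk 5, set 1) → VC-HIT  vc=[13, 7]
12: 0x5c (blk 5, set 1) → L1-HIT  vc=[13, 7]
13: 0x57 (blk 5, set 1) → L1-HIT  vc=[13, 7]
14: 0x7f (blk 7, set 1) → VC-HIT  vc=[13, 5]
15: 0x7b (blk 7, set 1) → L1-HIT  vc=[13, 5]

OUTCOME = L1-HIT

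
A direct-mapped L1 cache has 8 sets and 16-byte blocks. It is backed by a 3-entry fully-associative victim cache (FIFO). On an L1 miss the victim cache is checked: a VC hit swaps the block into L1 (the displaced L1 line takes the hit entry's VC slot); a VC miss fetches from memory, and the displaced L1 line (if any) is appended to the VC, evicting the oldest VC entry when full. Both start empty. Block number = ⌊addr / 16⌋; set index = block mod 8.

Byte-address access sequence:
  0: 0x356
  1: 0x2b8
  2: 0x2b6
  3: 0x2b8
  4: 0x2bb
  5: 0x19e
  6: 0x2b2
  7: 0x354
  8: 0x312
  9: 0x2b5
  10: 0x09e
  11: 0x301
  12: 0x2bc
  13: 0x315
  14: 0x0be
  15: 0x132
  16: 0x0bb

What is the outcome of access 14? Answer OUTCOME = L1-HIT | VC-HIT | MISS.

OUTCOME = MISS

  [0] addr=0x356 blk=53 s=5: MISS | VC []
  [1] addr=0x2b8 blk=43 s=3: MISS | VC []
  [2] addr=0x2b6 blk=43 s=3: L1-HIT | VC []
  [3] addr=0x2b8 blk=43 s=3: L1-HIT | VC []
  [4] addr=0x2bb blk=43 s=3: L1-HIT | VC []
  [5] addr=0x19e blk=25 s=1: MISS | VC []
  [6] addr=0x2b2 blk=43 s=3: L1-HIT | VC []
  [7] addr=0x354 blk=53 s=5: L1-HIT | VC []
  [8] addr=0x312 blk=49 s=1: MISS | VC [25]
  [9] addr=0x2b5 blk=43 s=3: L1-HIT | VC [25]
  [10] addr=0x9e blk=9 s=1: MISS | VC [25, 49]
  [11] addr=0x301 blk=48 s=0: MISS | VC [25, 49]
  [12] addr=0x2bc blk=43 s=3: L1-HIT | VC [25, 49]
  [13] addr=0x315 blk=49 s=1: VC-HIT | VC [25, 9]
  [14] addr=0xbe blk=11 s=3: MISS | VC [25, 9, 43]
  [15] addr=0x132 blk=19 s=3: MISS | VC [9, 43, 11]
  [16] addr=0xbb blk=11 s=3: VC-HIT | VC [9, 43, 19]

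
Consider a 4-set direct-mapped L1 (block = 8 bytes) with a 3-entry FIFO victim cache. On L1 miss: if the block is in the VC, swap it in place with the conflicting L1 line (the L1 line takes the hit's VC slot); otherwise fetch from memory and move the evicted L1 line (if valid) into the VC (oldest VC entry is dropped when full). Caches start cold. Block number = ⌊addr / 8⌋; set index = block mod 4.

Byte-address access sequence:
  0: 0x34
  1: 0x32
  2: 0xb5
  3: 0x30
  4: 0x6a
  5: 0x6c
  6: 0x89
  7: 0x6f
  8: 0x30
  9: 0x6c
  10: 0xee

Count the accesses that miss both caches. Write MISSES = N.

#0 0x34→b6/s2 MISS; vc=[]
#1 0x32→b6/s2 L1-HIT; vc=[]
#2 0xb5→b22/s2 MISS; vc=[6]
#3 0x30→b6/s2 VC-HIT; vc=[22]
#4 0x6a→b13/s1 MISS; vc=[22]
#5 0x6c→b13/s1 L1-HIT; vc=[22]
#6 0x89→b17/s1 MISS; vc=[22,13]
#7 0x6f→b13/s1 VC-HIT; vc=[22,17]
#8 0x30→b6/s2 L1-HIT; vc=[22,17]
#9 0x6c→b13/s1 L1-HIT; vc=[22,17]
#10 0xee→b29/s1 MISS; vc=[22,17,13]

MISSES = 5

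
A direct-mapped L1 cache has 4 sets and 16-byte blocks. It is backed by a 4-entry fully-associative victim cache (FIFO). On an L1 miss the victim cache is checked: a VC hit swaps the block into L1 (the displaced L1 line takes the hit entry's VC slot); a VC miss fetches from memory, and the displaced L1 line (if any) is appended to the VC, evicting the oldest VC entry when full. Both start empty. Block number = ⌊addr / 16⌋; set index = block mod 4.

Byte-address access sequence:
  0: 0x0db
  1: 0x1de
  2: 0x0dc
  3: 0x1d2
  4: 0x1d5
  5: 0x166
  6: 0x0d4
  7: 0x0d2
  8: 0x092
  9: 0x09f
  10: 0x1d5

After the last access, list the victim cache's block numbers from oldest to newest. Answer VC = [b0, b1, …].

VC = [9, 13]

#0 0xdb→b13/s1 MISS; vc=[]
#1 0x1de→b29/s1 MISS; vc=[13]
#2 0xdc→b13/s1 VC-HIT; vc=[29]
#3 0x1d2→b29/s1 VC-HIT; vc=[13]
#4 0x1d5→b29/s1 L1-HIT; vc=[13]
#5 0x166→b22/s2 MISS; vc=[13]
#6 0xd4→b13/s1 VC-HIT; vc=[29]
#7 0xd2→b13/s1 L1-HIT; vc=[29]
#8 0x92→b9/s1 MISS; vc=[29,13]
#9 0x9f→b9/s1 L1-HIT; vc=[29,13]
#10 0x1d5→b29/s1 VC-HIT; vc=[9,13]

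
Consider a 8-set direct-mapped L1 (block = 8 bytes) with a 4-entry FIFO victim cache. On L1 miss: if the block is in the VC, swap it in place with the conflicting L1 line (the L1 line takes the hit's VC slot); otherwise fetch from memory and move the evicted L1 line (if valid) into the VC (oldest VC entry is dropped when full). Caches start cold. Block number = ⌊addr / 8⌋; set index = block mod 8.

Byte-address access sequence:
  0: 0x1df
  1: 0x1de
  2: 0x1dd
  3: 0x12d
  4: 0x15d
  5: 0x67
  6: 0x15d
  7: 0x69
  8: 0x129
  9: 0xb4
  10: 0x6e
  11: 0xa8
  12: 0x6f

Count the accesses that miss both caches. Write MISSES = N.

MISSES = 7

#0 0x1df→b59/s3 MISS; vc=[]
#1 0x1de→b59/s3 L1-HIT; vc=[]
#2 0x1dd→b59/s3 L1-HIT; vc=[]
#3 0x12d→b37/s5 MISS; vc=[]
#4 0x15d→b43/s3 MISS; vc=[59]
#5 0x67→b12/s4 MISS; vc=[59]
#6 0x15d→b43/s3 L1-HIT; vc=[59]
#7 0x69→b13/s5 MISS; vc=[59,37]
#8 0x129→b37/s5 VC-HIT; vc=[59,13]
#9 0xb4→b22/s6 MISS; vc=[59,13]
#10 0x6e→b13/s5 VC-HIT; vc=[59,37]
#11 0xa8→b21/s5 MISS; vc=[59,37,13]
#12 0x6f→b13/s5 VC-HIT; vc=[59,37,21]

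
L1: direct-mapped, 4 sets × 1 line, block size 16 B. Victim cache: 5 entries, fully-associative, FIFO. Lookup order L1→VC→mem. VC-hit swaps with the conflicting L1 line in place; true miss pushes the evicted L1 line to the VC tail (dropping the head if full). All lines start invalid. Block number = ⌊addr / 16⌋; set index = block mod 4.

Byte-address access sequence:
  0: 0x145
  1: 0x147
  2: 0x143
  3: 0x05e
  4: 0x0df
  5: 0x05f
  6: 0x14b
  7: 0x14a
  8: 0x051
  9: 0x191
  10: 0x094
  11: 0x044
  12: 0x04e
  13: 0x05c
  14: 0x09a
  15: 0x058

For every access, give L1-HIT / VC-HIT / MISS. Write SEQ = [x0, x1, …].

SEQ = [MISS, L1-HIT, L1-HIT, MISS, MISS, VC-HIT, L1-HIT, L1-HIT, L1-HIT, MISS, MISS, MISS, L1-HIT, VC-HIT, VC-HIT, VC-HIT]

  [0] addr=0x145 blk=20 s=0: MISS | VC []
  [1] addr=0x147 blk=20 s=0: L1-HIT | VC []
  [2] addr=0x143 blk=20 s=0: L1-HIT | VC []
  [3] addr=0x5e blk=5 s=1: MISS | VC []
  [4] addr=0xdf blk=13 s=1: MISS | VC [5]
  [5] addr=0x5f blk=5 s=1: VC-HIT | VC [13]
  [6] addr=0x14b blk=20 s=0: L1-HIT | VC [13]
  [7] addr=0x14a blk=20 s=0: L1-HIT | VC [13]
  [8] addr=0x51 blk=5 s=1: L1-HIT | VC [13]
  [9] addr=0x191 blk=25 s=1: MISS | VC [13, 5]
  [10] addr=0x94 blk=9 s=1: MISS | VC [13, 5, 25]
  [11] addr=0x44 blk=4 s=0: MISS | VC [13, 5, 25, 20]
  [12] addr=0x4e blk=4 s=0: L1-HIT | VC [13, 5, 25, 20]
  [13] addr=0x5c blk=5 s=1: VC-HIT | VC [13, 9, 25, 20]
  [14] addr=0x9a blk=9 s=1: VC-HIT | VC [13, 5, 25, 20]
  [15] addr=0x58 blk=5 s=1: VC-HIT | VC [13, 9, 25, 20]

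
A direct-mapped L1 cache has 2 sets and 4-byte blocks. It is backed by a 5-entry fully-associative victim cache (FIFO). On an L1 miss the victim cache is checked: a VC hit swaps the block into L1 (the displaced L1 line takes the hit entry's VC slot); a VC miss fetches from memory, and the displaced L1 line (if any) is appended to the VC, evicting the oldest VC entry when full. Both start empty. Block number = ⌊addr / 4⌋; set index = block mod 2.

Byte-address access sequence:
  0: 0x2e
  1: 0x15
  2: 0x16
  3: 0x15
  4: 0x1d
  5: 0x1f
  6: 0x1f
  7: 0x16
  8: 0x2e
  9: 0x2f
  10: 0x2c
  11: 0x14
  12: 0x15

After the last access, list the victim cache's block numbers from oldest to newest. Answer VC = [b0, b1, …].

#0 0x2e→b11/s1 MISS; vc=[]
#1 0x15→b5/s1 MISS; vc=[11]
#2 0x16→b5/s1 L1-HIT; vc=[11]
#3 0x15→b5/s1 L1-HIT; vc=[11]
#4 0x1d→b7/s1 MISS; vc=[11,5]
#5 0x1f→b7/s1 L1-HIT; vc=[11,5]
#6 0x1f→b7/s1 L1-HIT; vc=[11,5]
#7 0x16→b5/s1 VC-HIT; vc=[11,7]
#8 0x2e→b11/s1 VC-HIT; vc=[5,7]
#9 0x2f→b11/s1 L1-HIT; vc=[5,7]
#10 0x2c→b11/s1 L1-HIT; vc=[5,7]
#11 0x14→b5/s1 VC-HIT; vc=[11,7]
#12 0x15→b5/s1 L1-HIT; vc=[11,7]

VC = [11, 7]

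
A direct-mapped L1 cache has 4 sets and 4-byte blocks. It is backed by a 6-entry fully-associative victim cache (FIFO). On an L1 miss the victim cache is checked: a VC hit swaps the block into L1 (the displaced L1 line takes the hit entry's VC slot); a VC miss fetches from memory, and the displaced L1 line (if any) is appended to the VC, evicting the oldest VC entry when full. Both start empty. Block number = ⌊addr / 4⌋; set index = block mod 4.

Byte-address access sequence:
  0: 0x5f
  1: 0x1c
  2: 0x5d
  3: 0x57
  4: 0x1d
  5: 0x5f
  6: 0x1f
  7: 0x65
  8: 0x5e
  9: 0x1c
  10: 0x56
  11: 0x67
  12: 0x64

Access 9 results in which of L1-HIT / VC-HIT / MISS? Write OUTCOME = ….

OUTCOME = VC-HIT

#0 0x5f→b23/s3 MISS; vc=[]
#1 0x1c→b7/s3 MISS; vc=[23]
#2 0x5d→b23/s3 VC-HIT; vc=[7]
#3 0x57→b21/s1 MISS; vc=[7]
#4 0x1d→b7/s3 VC-HIT; vc=[23]
#5 0x5f→b23/s3 VC-HIT; vc=[7]
#6 0x1f→b7/s3 VC-HIT; vc=[23]
#7 0x65→b25/s1 MISS; vc=[23,21]
#8 0x5e→b23/s3 VC-HIT; vc=[7,21]
#9 0x1c→b7/s3 VC-HIT; vc=[23,21]
#10 0x56→b21/s1 VC-HIT; vc=[23,25]
#11 0x67→b25/s1 VC-HIT; vc=[23,21]
#12 0x64→b25/s1 L1-HIT; vc=[23,21]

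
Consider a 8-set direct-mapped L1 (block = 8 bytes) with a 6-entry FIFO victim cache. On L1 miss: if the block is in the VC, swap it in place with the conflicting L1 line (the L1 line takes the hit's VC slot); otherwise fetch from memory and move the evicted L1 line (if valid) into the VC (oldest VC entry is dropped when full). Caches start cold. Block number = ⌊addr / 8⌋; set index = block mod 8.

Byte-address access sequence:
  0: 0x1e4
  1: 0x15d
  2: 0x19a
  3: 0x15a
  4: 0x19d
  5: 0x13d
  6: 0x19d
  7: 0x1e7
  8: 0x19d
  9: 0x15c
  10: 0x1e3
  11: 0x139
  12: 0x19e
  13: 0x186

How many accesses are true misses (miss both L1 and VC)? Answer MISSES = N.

#0 0x1e4→b60/s4 MISS; vc=[]
#1 0x15d→b43/s3 MISS; vc=[]
#2 0x19a→b51/s3 MISS; vc=[43]
#3 0x15a→b43/s3 VC-HIT; vc=[51]
#4 0x19d→b51/s3 VC-HIT; vc=[43]
#5 0x13d→b39/s7 MISS; vc=[43]
#6 0x19d→b51/s3 L1-HIT; vc=[43]
#7 0x1e7→b60/s4 L1-HIT; vc=[43]
#8 0x19d→b51/s3 L1-HIT; vc=[43]
#9 0x15c→b43/s3 VC-HIT; vc=[51]
#10 0x1e3→b60/s4 L1-HIT; vc=[51]
#11 0x139→b39/s7 L1-HIT; vc=[51]
#12 0x19e→b51/s3 VC-HIT; vc=[43]
#13 0x186→b48/s0 MISS; vc=[43]

MISSES = 5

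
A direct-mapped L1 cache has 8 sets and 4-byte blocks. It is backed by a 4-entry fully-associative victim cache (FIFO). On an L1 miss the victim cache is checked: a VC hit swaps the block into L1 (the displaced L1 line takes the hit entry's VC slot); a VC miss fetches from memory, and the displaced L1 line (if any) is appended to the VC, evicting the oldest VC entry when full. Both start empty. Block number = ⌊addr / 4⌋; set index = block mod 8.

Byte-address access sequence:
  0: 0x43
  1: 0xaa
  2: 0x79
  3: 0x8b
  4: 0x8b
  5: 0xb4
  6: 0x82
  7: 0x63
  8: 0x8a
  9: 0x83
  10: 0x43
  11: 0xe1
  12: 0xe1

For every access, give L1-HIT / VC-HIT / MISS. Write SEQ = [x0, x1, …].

SEQ = [MISS, MISS, MISS, MISS, L1-HIT, MISS, MISS, MISS, L1-HIT, VC-HIT, VC-HIT, MISS, L1-HIT]

  [0] addr=0x43 blk=16 s=0: MISS | VC []
  [1] addr=0xaa blk=42 s=2: MISS | VC []
  [2] addr=0x79 blk=30 s=6: MISS | VC []
  [3] addr=0x8b blk=34 s=2: MISS | VC [42]
  [4] addr=0x8b blk=34 s=2: L1-HIT | VC [42]
  [5] addr=0xb4 blk=45 s=5: MISS | VC [42]
  [6] addr=0x82 blk=32 s=0: MISS | VC [42, 16]
  [7] addr=0x63 blk=24 s=0: MISS | VC [42, 16, 32]
  [8] addr=0x8a blk=34 s=2: L1-HIT | VC [42, 16, 32]
  [9] addr=0x83 blk=32 s=0: VC-HIT | VC [42, 16, 24]
  [10] addr=0x43 blk=16 s=0: VC-HIT | VC [42, 32, 24]
  [11] addr=0xe1 blk=56 s=0: MISS | VC [42, 32, 24, 16]
  [12] addr=0xe1 blk=56 s=0: L1-HIT | VC [42, 32, 24, 16]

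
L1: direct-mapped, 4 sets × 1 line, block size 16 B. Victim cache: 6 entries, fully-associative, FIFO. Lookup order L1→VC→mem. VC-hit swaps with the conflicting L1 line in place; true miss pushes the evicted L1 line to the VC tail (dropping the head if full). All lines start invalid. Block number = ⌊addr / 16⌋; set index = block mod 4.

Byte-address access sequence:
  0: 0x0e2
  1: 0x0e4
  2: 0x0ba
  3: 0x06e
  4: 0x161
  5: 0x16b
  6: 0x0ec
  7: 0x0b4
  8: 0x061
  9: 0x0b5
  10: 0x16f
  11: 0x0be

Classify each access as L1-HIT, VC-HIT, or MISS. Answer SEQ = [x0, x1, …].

0: 0xe2 (blk 14, set 2) → MISS  vc=[]
1: 0xe4 (blk 14, set 2) → L1-HIT  vc=[]
2: 0xba (blk 11, set 3) → MISS  vc=[]
3: 0x6e (blk 6, set 2) → MISS  vc=[14]
4: 0x161 (blk 22, set 2) → MISS  vc=[14, 6]
5: 0x16b (blk 22, set 2) → L1-HIT  vc=[14, 6]
6: 0xec (blk 14, set 2) → VC-HIT  vc=[22, 6]
7: 0xb4 (blk 11, set 3) → L1-HIT  vc=[22, 6]
8: 0x61 (blk 6, set 2) → VC-HIT  vc=[22, 14]
9: 0xb5 (blk 11, set 3) → L1-HIT  vc=[22, 14]
10: 0x16f (blk 22, set 2) → VC-HIT  vc=[6, 14]
11: 0xbe (blk 11, set 3) → L1-HIT  vc=[6, 14]

SEQ = [MISS, L1-HIT, MISS, MISS, MISS, L1-HIT, VC-HIT, L1-HIT, VC-HIT, L1-HIT, VC-HIT, L1-HIT]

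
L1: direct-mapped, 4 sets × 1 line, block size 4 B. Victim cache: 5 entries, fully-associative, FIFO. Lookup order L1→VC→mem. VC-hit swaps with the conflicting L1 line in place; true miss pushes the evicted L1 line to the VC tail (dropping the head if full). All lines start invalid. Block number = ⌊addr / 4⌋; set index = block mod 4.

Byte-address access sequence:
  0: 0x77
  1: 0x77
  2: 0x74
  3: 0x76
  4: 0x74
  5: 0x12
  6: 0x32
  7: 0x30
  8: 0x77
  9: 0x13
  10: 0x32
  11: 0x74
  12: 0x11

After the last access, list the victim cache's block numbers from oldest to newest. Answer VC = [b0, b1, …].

VC = [12]

0: 0x77 (blk 29, set 1) → MISS  vc=[]
1: 0x77 (blk 29, set 1) → L1-HIT  vc=[]
2: 0x74 (blk 29, set 1) → L1-HIT  vc=[]
3: 0x76 (blk 29, set 1) → L1-HIT  vc=[]
4: 0x74 (blk 29, set 1) → L1-HIT  vc=[]
5: 0x12 (blk 4, set 0) → MISS  vc=[]
6: 0x32 (blk 12, set 0) → MISS  vc=[4]
7: 0x30 (blk 12, set 0) → L1-HIT  vc=[4]
8: 0x77 (blk 29, set 1) → L1-HIT  vc=[4]
9: 0x13 (blk 4, set 0) → VC-HIT  vc=[12]
10: 0x32 (blk 12, set 0) → VC-HIT  vc=[4]
11: 0x74 (blk 29, set 1) → L1-HIT  vc=[4]
12: 0x11 (blk 4, set 0) → VC-HIT  vc=[12]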